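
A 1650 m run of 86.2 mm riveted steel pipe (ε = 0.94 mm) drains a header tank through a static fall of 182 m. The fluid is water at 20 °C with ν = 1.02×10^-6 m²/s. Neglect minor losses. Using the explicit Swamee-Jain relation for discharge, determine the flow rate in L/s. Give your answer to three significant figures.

Swamee-Jain (Type II): Q = -0.965·√(gD⁵h_f/L)·ln[ε/(3.7D) + √(3.17ν²L/(gD³h_f))]
√(gD⁵h_f/L) = √(9.81·0.0862⁵·182/1650) = 0.002269
ε/(3.7D) = 0.00295; √(3.17ν²L/(gD³h_f)) = 6.90×10^-5
Q = -0.965·0.002269·ln(0.003016) = 0.01271 m³/s
Check: V = 2.18 m/s, Re = 1.84×10^5, f = 0.03951, h_f = 183 m ≈ 182 m ✓

Q ≈ 12.7 L/s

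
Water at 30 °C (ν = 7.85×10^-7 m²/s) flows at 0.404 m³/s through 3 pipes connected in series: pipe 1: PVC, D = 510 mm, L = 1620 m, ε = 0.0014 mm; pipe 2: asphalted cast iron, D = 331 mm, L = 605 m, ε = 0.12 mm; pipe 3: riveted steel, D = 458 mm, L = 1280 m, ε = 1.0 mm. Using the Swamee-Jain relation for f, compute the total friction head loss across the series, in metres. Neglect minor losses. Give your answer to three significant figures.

H ≈ 60.6 m

Pipe 1: V = 1.978 m/s, Re = 1.28×10^6, ε/D = 2.75×10^-6, f = 0.01121, h_1 = f(L/D)V²/2g = 7.100 m
Pipe 2: V = 4.695 m/s, Re = 1.98×10^6, ε/D = 3.63×10^-4, f = 0.01596, h_2 = f(L/D)V²/2g = 32.78 m
Pipe 3: V = 2.452 m/s, Re = 1.43×10^6, ε/D = 0.00218, f = 0.02416, h_3 = f(L/D)V²/2g = 20.69 m
Series → Q common, losses add: H = Σh = 60.57 m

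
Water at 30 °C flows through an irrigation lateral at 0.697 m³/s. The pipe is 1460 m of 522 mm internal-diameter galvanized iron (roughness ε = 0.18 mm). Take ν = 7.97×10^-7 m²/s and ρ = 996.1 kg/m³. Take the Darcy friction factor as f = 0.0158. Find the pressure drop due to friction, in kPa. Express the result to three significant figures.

Δp ≈ 233 kPa

V = 4Q/(πD²) = 4·0.697/(π·0.522²) = 3.257 m/s
h_f = f(L/D)V²/(2g) = 0.01580·(1460/0.522)·3.257²/(2·9.81) = 23.89 m
Δp = ρg·h_f = 996.1·9.81·23.89 = 233.5 kPa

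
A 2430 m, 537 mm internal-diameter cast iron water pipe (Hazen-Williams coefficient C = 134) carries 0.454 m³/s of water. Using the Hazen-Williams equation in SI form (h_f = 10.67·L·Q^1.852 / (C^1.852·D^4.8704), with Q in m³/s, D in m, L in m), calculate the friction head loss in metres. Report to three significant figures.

h_f ≈ 14.3 m

h_f = 10.67·2430·0.454^1.852 / (134^1.852·0.537^4.8704) = 14.27 m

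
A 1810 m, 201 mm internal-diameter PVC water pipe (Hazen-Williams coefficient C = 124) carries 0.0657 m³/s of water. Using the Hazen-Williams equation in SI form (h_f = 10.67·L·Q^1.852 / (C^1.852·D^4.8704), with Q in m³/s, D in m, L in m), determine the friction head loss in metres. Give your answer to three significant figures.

h_f = 10.67·1810·0.0657^1.852 / (124^1.852·0.201^4.8704) = 40.99 m

h_f ≈ 41.0 m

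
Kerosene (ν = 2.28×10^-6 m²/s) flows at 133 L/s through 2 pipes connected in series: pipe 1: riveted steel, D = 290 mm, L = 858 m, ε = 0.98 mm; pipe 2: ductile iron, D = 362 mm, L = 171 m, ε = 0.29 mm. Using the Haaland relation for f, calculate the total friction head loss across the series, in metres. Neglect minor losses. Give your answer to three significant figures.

H ≈ 17.7 m

Pipe 1: V = 2.014 m/s, Re = 2.56×10^5, ε/D = 0.00338, f = 0.02755, h_1 = f(L/D)V²/2g = 16.85 m
Pipe 2: V = 1.292 m/s, Re = 2.05×10^5, ε/D = 8.01×10^-4, f = 0.02005, h_2 = f(L/D)V²/2g = 0.8060 m
Series → Q common, losses add: H = Σh = 17.65 m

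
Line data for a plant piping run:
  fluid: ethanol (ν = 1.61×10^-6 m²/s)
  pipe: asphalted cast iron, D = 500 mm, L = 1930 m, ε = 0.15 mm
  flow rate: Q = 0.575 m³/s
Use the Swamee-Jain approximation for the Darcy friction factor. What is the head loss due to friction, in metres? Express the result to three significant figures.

h_f ≈ 26.7 m

V = 4Q/(πD²) = 4·0.575/(π·0.500²) = 2.928 m/s
Re = VD/ν = 2.928·0.500/1.61×10^-6 = 9.09×10^5 → turbulent
ε/D = 0.15/500 = 3.00×10^-4
Swamee-Jain: f = 0.01582
h_f = f(L/D)V²/(2g) = 0.01582·(1930/0.500)·2.928²/(2·9.81) = 26.70 m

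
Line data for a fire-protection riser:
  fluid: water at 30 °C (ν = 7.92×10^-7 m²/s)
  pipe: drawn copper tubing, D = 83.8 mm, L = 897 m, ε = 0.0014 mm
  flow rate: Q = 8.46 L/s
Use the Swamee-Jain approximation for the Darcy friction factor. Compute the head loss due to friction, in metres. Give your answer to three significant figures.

V = 4Q/(πD²) = 4·0.00846/(π·0.0838²) = 1.534 m/s
Re = VD/ν = 1.534·0.0838/7.92×10^-7 = 1.62×10^5 → turbulent
ε/D = 0.0014/83.8 = 1.67×10^-5
Swamee-Jain: f = 0.01632
h_f = f(L/D)V²/(2g) = 0.01632·(897/0.0838)·1.534²/(2·9.81) = 20.95 m

h_f ≈ 20.9 m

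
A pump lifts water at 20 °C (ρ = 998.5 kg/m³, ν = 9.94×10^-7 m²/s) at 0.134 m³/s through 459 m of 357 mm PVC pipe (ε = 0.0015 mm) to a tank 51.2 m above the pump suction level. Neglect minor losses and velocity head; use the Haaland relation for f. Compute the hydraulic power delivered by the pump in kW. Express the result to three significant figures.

V = 4Q/(πD²) = 1.339 m/s; Re = 4.81×10^5; ε/D = 4.20×10^-6; f = 0.01320
h_f = f(L/D)V²/2g = 1.550 m
Total head H = z + h_f = 51.2 + 1.550 = 52.75 m
P_hyd = ρgQH = 998.5·9.81·0.134·52.75 = 69.24 kW

P_hyd ≈ 69.2 kW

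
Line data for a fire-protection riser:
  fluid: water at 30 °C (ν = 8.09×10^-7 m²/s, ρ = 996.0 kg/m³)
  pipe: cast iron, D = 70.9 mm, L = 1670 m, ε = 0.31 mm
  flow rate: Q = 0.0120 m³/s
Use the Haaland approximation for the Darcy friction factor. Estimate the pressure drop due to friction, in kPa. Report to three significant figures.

Δp ≈ 3210 kPa

V = 4Q/(πD²) = 4·0.0120/(π·0.0709²) = 3.039 m/s
Re = VD/ν = 3.039·0.0709/8.09×10^-7 = 2.66×10^5 → turbulent
ε/D = 0.31/70.9 = 0.00437
Haaland: f = 0.02958
h_f = f(L/D)V²/(2g) = 0.02958·(1670/0.0709)·3.039²/(2·9.81) = 328.1 m
Δp = ρg·h_f = 996.0·9.81·328.1 = 3206 kPa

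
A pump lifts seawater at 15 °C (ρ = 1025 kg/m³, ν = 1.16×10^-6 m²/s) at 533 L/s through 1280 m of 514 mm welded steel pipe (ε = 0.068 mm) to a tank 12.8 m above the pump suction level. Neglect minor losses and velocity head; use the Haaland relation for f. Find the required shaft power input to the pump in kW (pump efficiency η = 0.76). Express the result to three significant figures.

P_shaft ≈ 171 kW

V = 4Q/(πD²) = 2.569 m/s; Re = 1.14×10^6; ε/D = 1.32×10^-4; f = 0.01366
h_f = f(L/D)V²/2g = 11.44 m
Total head H = z + h_f = 12.8 + 11.44 = 24.24 m
P_hyd = ρgQH = 1025·9.81·0.533·24.24 = 129.9 kW
P_shaft = P_hyd/η = 129.9/0.76 = 170.9 kW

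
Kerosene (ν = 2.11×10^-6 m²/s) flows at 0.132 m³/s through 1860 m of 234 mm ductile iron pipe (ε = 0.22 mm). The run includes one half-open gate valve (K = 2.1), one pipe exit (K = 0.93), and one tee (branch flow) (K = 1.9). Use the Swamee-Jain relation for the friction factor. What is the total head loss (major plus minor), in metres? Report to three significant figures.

V = 4Q/(πD²) = 3.069 m/s; V²/2g = 0.4802 m
Re = 3.40×10^5, ε/D = 9.40×10^-4 → f = 0.02038 (Swamee-Jain)
Major: h_f = f(L/D)·V²/2g = 0.02038·7949·0.4802 = 77.78 m
Minor: ΣK = 4.93; h_m = ΣK·V²/2g = 2.367 m
Total H_L = 77.78 + 2.367 = 80.15 m

H_L ≈ 80.1 m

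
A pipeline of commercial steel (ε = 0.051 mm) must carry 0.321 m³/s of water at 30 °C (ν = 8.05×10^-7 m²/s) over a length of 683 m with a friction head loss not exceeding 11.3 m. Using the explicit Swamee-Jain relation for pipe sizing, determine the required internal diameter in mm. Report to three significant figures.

D ≈ 375 mm

Swamee-Jain (Type III): D = 0.66·[ε^1.25·(LQ²/(gh_f))^4.75 + ν·Q^9.4·(L/(gh_f))^5.2]^0.04
LQ²/(gh_f) = 0.6349; L/(gh_f) = 6.161
Term 1 = ε^1.25·(…)^4.75 = 4.98×10^-7; Term 2 = ν·Q^9.4·(…)^5.2 = 2.36×10^-7
D = 0.66·(4.98×10^-7 + 2.36×10^-7)^0.04 = 0.3751 m = 375 mm
Check: V = 2.90 m/s, Re = 1.35×10^6, f = 0.01373, h_f = 10.8 m ≈ 11.3 m ✓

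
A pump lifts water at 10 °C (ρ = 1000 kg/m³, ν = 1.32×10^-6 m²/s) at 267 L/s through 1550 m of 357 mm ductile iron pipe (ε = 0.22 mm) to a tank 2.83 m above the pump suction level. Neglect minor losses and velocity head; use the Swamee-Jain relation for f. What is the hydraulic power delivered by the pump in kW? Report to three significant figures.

V = 4Q/(πD²) = 2.667 m/s; Re = 7.21×10^5; ε/D = 6.16×10^-4; f = 0.01821
h_f = f(L/D)V²/2g = 28.67 m
Total head H = z + h_f = 2.83 + 28.67 = 31.50 m
P_hyd = ρgQH = 1000·9.81·0.267·31.50 = 82.52 kW

P_hyd ≈ 82.5 kW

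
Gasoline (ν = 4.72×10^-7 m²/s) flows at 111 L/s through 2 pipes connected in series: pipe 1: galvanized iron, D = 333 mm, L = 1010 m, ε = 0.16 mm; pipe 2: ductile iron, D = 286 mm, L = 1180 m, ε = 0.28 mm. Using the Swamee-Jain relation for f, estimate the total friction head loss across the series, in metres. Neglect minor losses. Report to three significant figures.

H ≈ 16.8 m

Pipe 1: V = 1.275 m/s, Re = 8.99×10^5, ε/D = 4.80×10^-4, f = 0.01723, h_1 = f(L/D)V²/2g = 4.325 m
Pipe 2: V = 1.728 m/s, Re = 1.05×10^6, ε/D = 9.79×10^-4, f = 0.01992, h_2 = f(L/D)V²/2g = 12.50 m
Series → Q common, losses add: H = Σh = 16.83 m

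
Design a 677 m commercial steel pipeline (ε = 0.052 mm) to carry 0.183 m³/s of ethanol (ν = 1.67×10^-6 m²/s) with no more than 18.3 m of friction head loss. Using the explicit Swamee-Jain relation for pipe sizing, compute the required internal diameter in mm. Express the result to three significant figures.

D ≈ 279 mm

Swamee-Jain (Type III): D = 0.66·[ε^1.25·(LQ²/(gh_f))^4.75 + ν·Q^9.4·(L/(gh_f))^5.2]^0.04
LQ²/(gh_f) = 0.1263; L/(gh_f) = 3.771
Term 1 = ε^1.25·(…)^4.75 = 2.38×10^-10; Term 2 = ν·Q^9.4·(…)^5.2 = 1.94×10^-10
D = 0.66·(2.38×10^-10 + 1.94×10^-10)^0.04 = 0.2786 m = 279 mm
Check: V = 3.00 m/s, Re = 5.01×10^5, f = 0.01538, h_f = 17.2 m ≈ 18.3 m ✓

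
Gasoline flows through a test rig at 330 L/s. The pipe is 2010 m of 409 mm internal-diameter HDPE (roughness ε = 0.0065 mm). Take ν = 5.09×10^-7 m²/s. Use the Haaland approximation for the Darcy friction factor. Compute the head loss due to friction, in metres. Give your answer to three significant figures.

V = 4Q/(πD²) = 4·0.330/(π·0.409²) = 2.512 m/s
Re = VD/ν = 2.512·0.409/5.09×10^-7 = 2.02×10^6 → turbulent
ε/D = 0.0065/409 = 1.59×10^-5
Haaland: f = 0.01080
h_f = f(L/D)V²/(2g) = 0.01080·(2010/0.409)·2.512²/(2·9.81) = 17.07 m

h_f ≈ 17.1 m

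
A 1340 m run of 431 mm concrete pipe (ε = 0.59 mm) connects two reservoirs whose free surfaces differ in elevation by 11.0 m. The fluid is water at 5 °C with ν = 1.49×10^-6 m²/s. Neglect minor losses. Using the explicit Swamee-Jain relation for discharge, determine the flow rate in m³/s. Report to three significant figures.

Q ≈ 0.261 m³/s

Swamee-Jain (Type II): Q = -0.965·√(gD⁵h_f/L)·ln[ε/(3.7D) + √(3.17ν²L/(gD³h_f))]
√(gD⁵h_f/L) = √(9.81·0.431⁵·11.0/1340) = 0.03461
ε/(3.7D) = 3.70×10^-4; √(3.17ν²L/(gD³h_f)) = 3.30×10^-5
Q = -0.965·0.03461·ln(4.030×10^-4) = 0.2610 m³/s
Check: V = 1.79 m/s, Re = 5.18×10^5, f = 0.02181, h_f = 11.1 m ≈ 11.0 m ✓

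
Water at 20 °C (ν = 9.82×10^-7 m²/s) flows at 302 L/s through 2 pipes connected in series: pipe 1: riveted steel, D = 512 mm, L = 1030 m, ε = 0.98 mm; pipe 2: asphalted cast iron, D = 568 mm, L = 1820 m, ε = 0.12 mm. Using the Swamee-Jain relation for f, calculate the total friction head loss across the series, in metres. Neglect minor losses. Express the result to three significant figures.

Pipe 1: V = 1.467 m/s, Re = 7.65×10^5, ε/D = 0.00191, f = 0.02349, h_1 = f(L/D)V²/2g = 5.182 m
Pipe 2: V = 1.192 m/s, Re = 6.89×10^5, ε/D = 2.11×10^-4, f = 0.01524, h_2 = f(L/D)V²/2g = 3.535 m
Series → Q common, losses add: H = Σh = 8.717 m

H ≈ 8.72 m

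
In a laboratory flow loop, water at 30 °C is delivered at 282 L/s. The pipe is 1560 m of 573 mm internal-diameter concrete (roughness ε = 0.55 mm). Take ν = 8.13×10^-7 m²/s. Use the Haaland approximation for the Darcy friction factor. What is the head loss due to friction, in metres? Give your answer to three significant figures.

h_f ≈ 3.29 m

V = 4Q/(πD²) = 4·0.282/(π·0.573²) = 1.094 m/s
Re = VD/ν = 1.094·0.573/8.13×10^-7 = 7.71×10^5 → turbulent
ε/D = 0.55/573 = 9.60×10^-4
Haaland: f = 0.01983
h_f = f(L/D)V²/(2g) = 0.01983·(1560/0.573)·1.094²/(2·9.81) = 3.291 m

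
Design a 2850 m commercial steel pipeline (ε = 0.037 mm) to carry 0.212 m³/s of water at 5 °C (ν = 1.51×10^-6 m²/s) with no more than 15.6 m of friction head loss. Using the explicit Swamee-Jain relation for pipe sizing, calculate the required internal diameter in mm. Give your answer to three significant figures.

Swamee-Jain (Type III): D = 0.66·[ε^1.25·(LQ²/(gh_f))^4.75 + ν·Q^9.4·(L/(gh_f))^5.2]^0.04
LQ²/(gh_f) = 0.8370; L/(gh_f) = 18.62
Term 1 = ε^1.25·(…)^4.75 = 1.24×10^-6; Term 2 = ν·Q^9.4·(…)^5.2 = 2.82×10^-6
D = 0.66·(1.24×10^-6 + 2.82×10^-6)^0.04 = 0.4017 m = 402 mm
Check: V = 1.67 m/s, Re = 4.45×10^5, f = 0.01458, h_f = 14.8 m ≈ 15.6 m ✓

D ≈ 402 mm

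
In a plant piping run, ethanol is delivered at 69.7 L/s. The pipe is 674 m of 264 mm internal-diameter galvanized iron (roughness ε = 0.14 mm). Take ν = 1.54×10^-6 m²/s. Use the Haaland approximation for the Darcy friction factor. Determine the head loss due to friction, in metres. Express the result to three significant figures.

V = 4Q/(πD²) = 4·0.0697/(π·0.264²) = 1.273 m/s
Re = VD/ν = 1.273·0.264/1.54×10^-6 = 2.18×10^5 → turbulent
ε/D = 0.14/264 = 5.30×10^-4
Haaland: f = 0.01866
h_f = f(L/D)V²/(2g) = 0.01866·(674/0.264)·1.273²/(2·9.81) = 3.937 m

h_f ≈ 3.94 m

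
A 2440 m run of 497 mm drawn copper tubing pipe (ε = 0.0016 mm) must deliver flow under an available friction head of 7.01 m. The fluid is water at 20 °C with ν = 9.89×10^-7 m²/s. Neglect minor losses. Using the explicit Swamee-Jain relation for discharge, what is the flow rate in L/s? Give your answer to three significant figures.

Q ≈ 293 L/s

Swamee-Jain (Type II): Q = -0.965·√(gD⁵h_f/L)·ln[ε/(3.7D) + √(3.17ν²L/(gD³h_f))]
√(gD⁵h_f/L) = √(9.81·0.497⁵·7.01/2440) = 0.02923
ε/(3.7D) = 8.70×10^-7; √(3.17ν²L/(gD³h_f)) = 2.99×10^-5
Q = -0.965·0.02923·ln(3.081×10^-5) = 0.2930 m³/s
Check: V = 1.51 m/s, Re = 7.59×10^5, f = 0.01223, h_f = 6.98 m ≈ 7.01 m ✓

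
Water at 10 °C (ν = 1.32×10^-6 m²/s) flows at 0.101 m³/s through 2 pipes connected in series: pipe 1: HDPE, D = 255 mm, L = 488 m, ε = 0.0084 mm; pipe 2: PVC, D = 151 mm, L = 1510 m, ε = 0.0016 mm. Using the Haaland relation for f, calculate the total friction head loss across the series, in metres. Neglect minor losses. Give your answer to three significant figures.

Pipe 1: V = 1.978 m/s, Re = 3.82×10^5, ε/D = 3.29×10^-5, f = 0.01405, h_1 = f(L/D)V²/2g = 5.359 m
Pipe 2: V = 5.640 m/s, Re = 6.45×10^5, ε/D = 1.06×10^-5, f = 0.01263, h_2 = f(L/D)V²/2g = 204.8 m
Series → Q common, losses add: H = Σh = 210.1 m

H ≈ 210 m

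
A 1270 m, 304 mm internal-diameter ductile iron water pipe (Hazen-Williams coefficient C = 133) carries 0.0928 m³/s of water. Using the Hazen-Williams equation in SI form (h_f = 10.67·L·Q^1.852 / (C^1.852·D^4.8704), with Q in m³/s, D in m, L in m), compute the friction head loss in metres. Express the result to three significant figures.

h_f = 10.67·1270·0.0928^1.852 / (133^1.852·0.304^4.8704) = 6.384 m

h_f ≈ 6.38 m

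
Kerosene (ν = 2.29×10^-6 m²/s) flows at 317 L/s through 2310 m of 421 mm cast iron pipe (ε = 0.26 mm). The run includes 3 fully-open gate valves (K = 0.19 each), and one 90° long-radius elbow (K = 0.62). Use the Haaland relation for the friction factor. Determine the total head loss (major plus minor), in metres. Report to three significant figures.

H_L ≈ 27.0 m

V = 4Q/(πD²) = 2.277 m/s; V²/2g = 0.2643 m
Re = 4.19×10^5, ε/D = 6.18×10^-4 → f = 0.01842 (Haaland)
Major: h_f = f(L/D)·V²/2g = 0.01842·5487·0.2643 = 26.71 m
Minor: ΣK = 1.19; h_m = ΣK·V²/2g = 0.3145 m
Total H_L = 26.71 + 0.3145 = 27.02 m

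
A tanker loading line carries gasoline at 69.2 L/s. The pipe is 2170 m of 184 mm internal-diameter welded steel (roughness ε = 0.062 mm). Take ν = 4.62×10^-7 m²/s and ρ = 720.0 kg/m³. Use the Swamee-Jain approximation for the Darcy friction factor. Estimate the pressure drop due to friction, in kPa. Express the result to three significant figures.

V = 4Q/(πD²) = 4·0.0692/(π·0.184²) = 2.602 m/s
Re = VD/ν = 2.602·0.184/4.62×10^-7 = 1.04×10^6 → turbulent
ε/D = 0.062/184 = 3.37×10^-4
Swamee-Jain: f = 0.01605
h_f = f(L/D)V²/(2g) = 0.01605·(2170/0.184)·2.602²/(2·9.81) = 65.36 m
Δp = ρg·h_f = 720.0·9.81·65.36 = 461.6 kPa

Δp ≈ 462 kPa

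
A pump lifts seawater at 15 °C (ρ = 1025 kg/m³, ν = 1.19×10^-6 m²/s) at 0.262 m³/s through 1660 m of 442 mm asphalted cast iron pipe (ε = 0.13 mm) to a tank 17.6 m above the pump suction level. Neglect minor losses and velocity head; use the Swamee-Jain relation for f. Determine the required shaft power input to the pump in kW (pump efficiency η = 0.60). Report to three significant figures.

V = 4Q/(πD²) = 1.708 m/s; Re = 6.34×10^5; ε/D = 2.94×10^-4; f = 0.01608
h_f = f(L/D)V²/2g = 8.973 m
Total head H = z + h_f = 17.6 + 8.973 = 26.57 m
P_hyd = ρgQH = 1025·9.81·0.262·26.57 = 70.00 kW
P_shaft = P_hyd/η = 70.00/0.60 = 116.7 kW

P_shaft ≈ 117 kW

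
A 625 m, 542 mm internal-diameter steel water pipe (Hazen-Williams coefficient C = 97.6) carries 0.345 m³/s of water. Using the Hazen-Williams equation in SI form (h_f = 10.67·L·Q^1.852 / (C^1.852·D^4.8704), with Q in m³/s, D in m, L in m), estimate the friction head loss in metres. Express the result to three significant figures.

h_f ≈ 3.79 m

h_f = 10.67·625·0.345^1.852 / (97.6^1.852·0.542^4.8704) = 3.794 m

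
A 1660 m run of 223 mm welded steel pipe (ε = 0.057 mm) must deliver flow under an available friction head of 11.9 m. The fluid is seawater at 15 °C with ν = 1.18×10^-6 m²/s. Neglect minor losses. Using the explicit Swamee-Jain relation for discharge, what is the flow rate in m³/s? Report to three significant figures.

Q ≈ 0.0531 m³/s

Swamee-Jain (Type II): Q = -0.965·√(gD⁵h_f/L)·ln[ε/(3.7D) + √(3.17ν²L/(gD³h_f))]
√(gD⁵h_f/L) = √(9.81·0.223⁵·11.9/1660) = 0.006228
ε/(3.7D) = 6.91×10^-5; √(3.17ν²L/(gD³h_f)) = 7.52×10^-5
Q = -0.965·0.006228·ln(1.443×10^-4) = 0.05315 m³/s
Check: V = 1.36 m/s, Re = 2.57×10^5, f = 0.01701, h_f = 11.9 m ≈ 11.9 m ✓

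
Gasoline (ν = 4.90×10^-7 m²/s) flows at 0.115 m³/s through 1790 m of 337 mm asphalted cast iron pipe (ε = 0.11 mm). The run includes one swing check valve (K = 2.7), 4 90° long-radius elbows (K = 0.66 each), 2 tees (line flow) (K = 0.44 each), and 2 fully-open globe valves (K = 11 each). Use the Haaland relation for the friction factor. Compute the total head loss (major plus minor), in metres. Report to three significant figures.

H_L ≈ 9.55 m

V = 4Q/(πD²) = 1.289 m/s; V²/2g = 0.08472 m
Re = 8.87×10^5, ε/D = 3.26×10^-4 → f = 0.01591 (Haaland)
Major: h_f = f(L/D)·V²/2g = 0.01591·5312·0.08472 = 7.159 m
Minor: ΣK = 28.2; h_m = ΣK·V²/2g = 2.391 m
Total H_L = 7.159 + 2.391 = 9.549 m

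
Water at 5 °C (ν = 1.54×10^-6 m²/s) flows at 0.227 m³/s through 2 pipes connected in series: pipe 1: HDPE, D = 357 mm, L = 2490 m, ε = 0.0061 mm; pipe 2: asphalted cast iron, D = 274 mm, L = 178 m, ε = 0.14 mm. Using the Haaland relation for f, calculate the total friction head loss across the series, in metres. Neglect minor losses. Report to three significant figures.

Pipe 1: V = 2.268 m/s, Re = 5.26×10^5, ε/D = 1.71×10^-5, f = 0.01315, h_1 = f(L/D)V²/2g = 24.05 m
Pipe 2: V = 3.850 m/s, Re = 6.85×10^5, ε/D = 5.11×10^-4, f = 0.01743, h_2 = f(L/D)V²/2g = 8.556 m
Series → Q common, losses add: H = Σh = 32.60 m

H ≈ 32.6 m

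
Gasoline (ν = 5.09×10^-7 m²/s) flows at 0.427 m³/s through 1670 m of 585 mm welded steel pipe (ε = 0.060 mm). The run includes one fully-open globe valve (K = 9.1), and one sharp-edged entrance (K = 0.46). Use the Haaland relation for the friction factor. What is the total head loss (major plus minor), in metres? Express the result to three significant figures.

V = 4Q/(πD²) = 1.589 m/s; V²/2g = 0.1286 m
Re = 1.83×10^6, ε/D = 1.03×10^-4 → f = 0.01284 (Haaland)
Major: h_f = f(L/D)·V²/2g = 0.01284·2855·0.1286 = 4.716 m
Minor: ΣK = 9.56; h_m = ΣK·V²/2g = 1.230 m
Total H_L = 4.716 + 1.230 = 5.945 m

H_L ≈ 5.95 m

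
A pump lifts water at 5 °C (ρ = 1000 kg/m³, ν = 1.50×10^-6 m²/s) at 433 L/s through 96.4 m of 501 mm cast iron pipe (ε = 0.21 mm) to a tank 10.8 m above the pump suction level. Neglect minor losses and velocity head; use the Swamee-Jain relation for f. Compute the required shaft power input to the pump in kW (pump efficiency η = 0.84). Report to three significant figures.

V = 4Q/(πD²) = 2.196 m/s; Re = 7.34×10^5; ε/D = 4.19×10^-4; f = 0.01693
h_f = f(L/D)V²/2g = 0.8008 m
Total head H = z + h_f = 10.8 + 0.8008 = 11.60 m
P_hyd = ρgQH = 1000·9.81·0.433·11.60 = 49.28 kW
P_shaft = P_hyd/η = 49.28/0.84 = 58.66 kW

P_shaft ≈ 58.7 kW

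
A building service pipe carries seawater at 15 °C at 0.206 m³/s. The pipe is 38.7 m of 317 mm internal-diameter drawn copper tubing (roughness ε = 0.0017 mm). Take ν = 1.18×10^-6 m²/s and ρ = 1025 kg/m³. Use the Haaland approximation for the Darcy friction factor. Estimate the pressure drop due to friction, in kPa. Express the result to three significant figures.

V = 4Q/(πD²) = 4·0.206/(π·0.317²) = 2.610 m/s
Re = VD/ν = 2.610·0.317/1.18×10^-6 = 7.01×10^5 → turbulent
ε/D = 0.0017/317 = 5.36×10^-6
Haaland: f = 0.01238
h_f = f(L/D)V²/(2g) = 0.01238·(38.7/0.317)·2.610²/(2·9.81) = 0.5249 m
Δp = ρg·h_f = 1025·9.81·0.5249 = 5.278 kPa

Δp ≈ 5.28 kPa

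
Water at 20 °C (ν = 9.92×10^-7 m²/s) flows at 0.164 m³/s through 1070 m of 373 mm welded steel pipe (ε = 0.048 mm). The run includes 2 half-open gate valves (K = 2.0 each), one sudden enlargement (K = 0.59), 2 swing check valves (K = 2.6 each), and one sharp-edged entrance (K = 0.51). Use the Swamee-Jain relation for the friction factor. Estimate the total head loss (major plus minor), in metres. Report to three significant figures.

V = 4Q/(πD²) = 1.501 m/s; V²/2g = 0.1148 m
Re = 5.64×10^5, ε/D = 1.29×10^-4 → f = 0.01461 (Swamee-Jain)
Major: h_f = f(L/D)·V²/2g = 0.01461·2869·0.1148 = 4.812 m
Minor: ΣK = 10.3; h_m = ΣK·V²/2g = 1.183 m
Total H_L = 4.812 + 1.183 = 5.994 m

H_L ≈ 5.99 m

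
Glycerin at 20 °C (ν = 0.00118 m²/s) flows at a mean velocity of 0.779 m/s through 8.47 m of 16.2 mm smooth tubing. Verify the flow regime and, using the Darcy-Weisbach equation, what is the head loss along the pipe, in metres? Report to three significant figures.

Re = VD/ν = 0.779·0.01620/0.00118 = 10.7 → laminar (Re < 2300)
f = 64/Re = 5.984
h_f = f(L/D)V²/(2g) = 5.984·(8.47/0.01620)·0.779²/(2·9.81) = 96.77 m

h_f ≈ 96.8 m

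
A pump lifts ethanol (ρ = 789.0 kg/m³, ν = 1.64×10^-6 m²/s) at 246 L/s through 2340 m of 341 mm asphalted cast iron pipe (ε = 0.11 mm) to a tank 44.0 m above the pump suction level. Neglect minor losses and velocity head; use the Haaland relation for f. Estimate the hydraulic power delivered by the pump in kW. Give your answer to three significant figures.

V = 4Q/(πD²) = 2.694 m/s; Re = 5.60×10^5; ε/D = 3.23×10^-4; f = 0.01622
h_f = f(L/D)V²/2g = 41.17 m
Total head H = z + h_f = 44.0 + 41.17 = 85.17 m
P_hyd = ρgQH = 789.0·9.81·0.246·85.17 = 162.2 kW

P_hyd ≈ 162 kW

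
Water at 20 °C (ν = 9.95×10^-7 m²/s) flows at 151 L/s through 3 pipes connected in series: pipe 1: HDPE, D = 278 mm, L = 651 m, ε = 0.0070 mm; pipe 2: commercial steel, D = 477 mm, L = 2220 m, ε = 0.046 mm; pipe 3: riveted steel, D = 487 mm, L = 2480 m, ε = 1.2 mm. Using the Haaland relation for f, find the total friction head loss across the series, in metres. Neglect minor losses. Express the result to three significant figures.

Pipe 1: V = 2.488 m/s, Re = 6.95×10^5, ε/D = 2.52×10^-5, f = 0.01270, h_1 = f(L/D)V²/2g = 9.382 m
Pipe 2: V = 0.8450 m/s, Re = 4.05×10^5, ε/D = 9.64×10^-5, f = 0.01459, h_2 = f(L/D)V²/2g = 2.472 m
Pipe 3: V = 0.8106 m/s, Re = 3.97×10^5, ε/D = 0.00246, f = 0.02518, h_3 = f(L/D)V²/2g = 4.294 m
Series → Q common, losses add: H = Σh = 16.15 m

H ≈ 16.1 m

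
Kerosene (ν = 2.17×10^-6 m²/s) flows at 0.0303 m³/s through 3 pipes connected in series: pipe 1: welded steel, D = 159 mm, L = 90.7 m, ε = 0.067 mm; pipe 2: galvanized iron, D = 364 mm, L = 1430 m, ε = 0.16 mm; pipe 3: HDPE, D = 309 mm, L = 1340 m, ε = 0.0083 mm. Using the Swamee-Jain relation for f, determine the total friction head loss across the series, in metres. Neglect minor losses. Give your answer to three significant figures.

H ≈ 2.45 m

Pipe 1: V = 1.526 m/s, Re = 1.12×10^5, ε/D = 4.21×10^-4, f = 0.01977, h_1 = f(L/D)V²/2g = 1.339 m
Pipe 2: V = 0.2912 m/s, Re = 4.88×10^4, ε/D = 4.40×10^-4, f = 0.02251, h_2 = f(L/D)V²/2g = 0.3821 m
Pipe 3: V = 0.4041 m/s, Re = 5.75×10^4, ε/D = 2.69×10^-5, f = 0.02024, h_3 = f(L/D)V²/2g = 0.7303 m
Series → Q common, losses add: H = Σh = 2.451 m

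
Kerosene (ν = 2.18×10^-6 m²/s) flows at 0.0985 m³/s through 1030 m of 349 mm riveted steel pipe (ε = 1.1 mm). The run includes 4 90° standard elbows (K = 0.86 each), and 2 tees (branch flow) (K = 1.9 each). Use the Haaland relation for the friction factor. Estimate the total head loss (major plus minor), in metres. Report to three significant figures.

H_L ≈ 4.74 m

V = 4Q/(πD²) = 1.030 m/s; V²/2g = 0.05404 m
Re = 1.65×10^5, ε/D = 0.00315 → f = 0.02729 (Haaland)
Major: h_f = f(L/D)·V²/2g = 0.02729·2951·0.05404 = 4.352 m
Minor: ΣK = 7.24; h_m = ΣK·V²/2g = 0.3912 m
Total H_L = 4.352 + 0.3912 = 4.743 m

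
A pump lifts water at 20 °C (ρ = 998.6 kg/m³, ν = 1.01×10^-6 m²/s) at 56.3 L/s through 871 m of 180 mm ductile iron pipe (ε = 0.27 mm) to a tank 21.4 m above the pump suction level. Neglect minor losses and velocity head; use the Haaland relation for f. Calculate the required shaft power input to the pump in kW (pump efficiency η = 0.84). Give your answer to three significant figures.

V = 4Q/(πD²) = 2.212 m/s; Re = 3.94×10^5; ε/D = 0.00150; f = 0.02227
h_f = f(L/D)V²/2g = 26.88 m
Total head H = z + h_f = 21.4 + 26.88 = 48.28 m
P_hyd = ρgQH = 998.6·9.81·0.0563·48.28 = 26.63 kW
P_shaft = P_hyd/η = 26.63/0.84 = 31.70 kW

P_shaft ≈ 31.7 kW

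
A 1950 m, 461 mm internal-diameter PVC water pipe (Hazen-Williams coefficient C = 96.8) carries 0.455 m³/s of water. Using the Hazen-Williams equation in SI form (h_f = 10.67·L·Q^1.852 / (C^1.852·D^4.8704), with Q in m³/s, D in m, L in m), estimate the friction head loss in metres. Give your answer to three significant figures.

h_f = 10.67·1950·0.455^1.852 / (96.8^1.852·0.461^4.8704) = 44.15 m

h_f ≈ 44.1 m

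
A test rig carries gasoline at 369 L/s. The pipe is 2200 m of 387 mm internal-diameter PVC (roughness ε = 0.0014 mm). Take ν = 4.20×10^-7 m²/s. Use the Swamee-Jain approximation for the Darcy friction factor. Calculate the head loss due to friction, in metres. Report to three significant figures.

h_f ≈ 28.4 m

V = 4Q/(πD²) = 4·0.369/(π·0.387²) = 3.137 m/s
Re = VD/ν = 3.137·0.387/4.20×10^-7 = 2.89×10^6 → turbulent
ε/D = 0.0014/387 = 3.62×10^-6
Swamee-Jain: f = 0.009959
h_f = f(L/D)V²/(2g) = 0.009959·(2200/0.387)·3.137²/(2·9.81) = 28.40 m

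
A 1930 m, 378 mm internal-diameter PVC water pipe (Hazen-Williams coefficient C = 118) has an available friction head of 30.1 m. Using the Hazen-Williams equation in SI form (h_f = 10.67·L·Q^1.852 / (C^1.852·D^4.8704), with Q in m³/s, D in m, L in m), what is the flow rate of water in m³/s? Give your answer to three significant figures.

Rearranging: Q = [h_f·C^1.852·D^4.8704 / (10.67·L)]^(1/1.852)
Q = [30.1·118^1.852·0.378^4.8704 / (10.67·1930)]^0.540 = 0.2691 m³/s

Q ≈ 0.269 m³/s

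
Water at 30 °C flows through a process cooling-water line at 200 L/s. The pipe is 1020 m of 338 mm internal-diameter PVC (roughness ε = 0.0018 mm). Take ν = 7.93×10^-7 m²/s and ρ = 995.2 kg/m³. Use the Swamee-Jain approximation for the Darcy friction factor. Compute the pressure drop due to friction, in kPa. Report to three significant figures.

V = 4Q/(πD²) = 4·0.200/(π·0.338²) = 2.229 m/s
Re = VD/ν = 2.229·0.338/7.93×10^-7 = 9.50×10^5 → turbulent
ε/D = 0.0018/338 = 5.33×10^-6
Swamee-Jain: f = 0.01184
h_f = f(L/D)V²/(2g) = 0.01184·(1020/0.338)·2.229²/(2·9.81) = 9.046 m
Δp = ρg·h_f = 995.2·9.81·9.046 = 88.31 kPa

Δp ≈ 88.3 kPa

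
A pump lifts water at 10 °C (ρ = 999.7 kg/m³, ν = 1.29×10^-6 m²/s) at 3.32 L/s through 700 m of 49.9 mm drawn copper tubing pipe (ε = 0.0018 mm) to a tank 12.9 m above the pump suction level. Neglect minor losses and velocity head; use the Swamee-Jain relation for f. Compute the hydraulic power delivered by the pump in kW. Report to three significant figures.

V = 4Q/(πD²) = 1.698 m/s; Re = 6.57×10^4; ε/D = 3.61×10^-5; f = 0.01971
h_f = f(L/D)V²/2g = 40.62 m
Total head H = z + h_f = 12.9 + 40.62 = 53.52 m
P_hyd = ρgQH = 999.7·9.81·0.00332·53.52 = 1.743 kW

P_hyd ≈ 1.74 kW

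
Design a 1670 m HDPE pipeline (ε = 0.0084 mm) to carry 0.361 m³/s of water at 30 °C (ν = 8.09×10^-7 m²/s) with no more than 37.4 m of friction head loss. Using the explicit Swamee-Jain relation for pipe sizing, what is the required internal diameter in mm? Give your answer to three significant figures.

D ≈ 355 mm

Swamee-Jain (Type III): D = 0.66·[ε^1.25·(LQ²/(gh_f))^4.75 + ν·Q^9.4·(L/(gh_f))^5.2]^0.04
LQ²/(gh_f) = 0.5932; L/(gh_f) = 4.552
Term 1 = ε^1.25·(…)^4.75 = 3.78×10^-8; Term 2 = ν·Q^9.4·(…)^5.2 = 1.48×10^-7
D = 0.66·(3.78×10^-8 + 1.48×10^-7)^0.04 = 0.3551 m = 355 mm
Check: V = 3.65 m/s, Re = 1.60×10^6, f = 0.01146, h_f = 36.5 m ≈ 37.4 m ✓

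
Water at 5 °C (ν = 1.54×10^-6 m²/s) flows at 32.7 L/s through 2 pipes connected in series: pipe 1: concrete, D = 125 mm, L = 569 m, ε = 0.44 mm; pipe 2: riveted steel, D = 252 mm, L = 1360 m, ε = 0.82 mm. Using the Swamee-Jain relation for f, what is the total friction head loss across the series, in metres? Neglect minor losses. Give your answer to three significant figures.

Pipe 1: V = 2.665 m/s, Re = 2.16×10^5, ε/D = 0.00352, f = 0.02811, h_1 = f(L/D)V²/2g = 46.31 m
Pipe 2: V = 0.6556 m/s, Re = 1.07×10^5, ε/D = 0.00325, f = 0.02817, h_2 = f(L/D)V²/2g = 3.331 m
Series → Q common, losses add: H = Σh = 49.64 m

H ≈ 49.6 m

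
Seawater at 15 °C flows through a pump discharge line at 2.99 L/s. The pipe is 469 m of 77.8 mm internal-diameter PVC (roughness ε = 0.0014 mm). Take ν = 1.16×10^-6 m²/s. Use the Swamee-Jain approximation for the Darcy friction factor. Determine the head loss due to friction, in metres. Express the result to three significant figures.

V = 4Q/(πD²) = 4·0.00299/(π·0.0778²) = 0.6290 m/s
Re = VD/ν = 0.6290·0.0778/1.16×10^-6 = 4.22×10^4 → turbulent
ε/D = 0.0014/77.8 = 1.80×10^-5
Swamee-Jain: f = 0.02165
h_f = f(L/D)V²/(2g) = 0.02165·(469/0.0778)·0.6290²/(2·9.81) = 2.631 m

h_f ≈ 2.63 m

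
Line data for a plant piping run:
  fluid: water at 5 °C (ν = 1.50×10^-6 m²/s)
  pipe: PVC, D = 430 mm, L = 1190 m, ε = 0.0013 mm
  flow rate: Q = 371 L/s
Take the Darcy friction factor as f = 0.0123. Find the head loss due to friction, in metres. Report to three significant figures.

h_f ≈ 11.3 m

V = 4Q/(πD²) = 4·0.371/(π·0.430²) = 2.555 m/s
h_f = f(L/D)V²/(2g) = 0.01230·(1190/0.430)·2.555²/(2·9.81) = 11.32 m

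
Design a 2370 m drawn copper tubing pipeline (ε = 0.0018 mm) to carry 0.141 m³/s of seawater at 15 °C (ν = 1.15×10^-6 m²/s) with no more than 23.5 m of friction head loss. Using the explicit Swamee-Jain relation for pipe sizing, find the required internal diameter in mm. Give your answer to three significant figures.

Swamee-Jain (Type III): D = 0.66·[ε^1.25·(LQ²/(gh_f))^4.75 + ν·Q^9.4·(L/(gh_f))^5.2]^0.04
LQ²/(gh_f) = 0.2044; L/(gh_f) = 10.28
Term 1 = ε^1.25·(…)^4.75 = 3.50×10^-11; Term 2 = ν·Q^9.4·(…)^5.2 = 2.12×10^-9
D = 0.66·(3.50×10^-11 + 2.12×10^-9)^0.04 = 0.2971 m = 297 mm
Check: V = 2.03 m/s, Re = 5.25×10^5, f = 0.01308, h_f = 22.0 m ≈ 23.5 m ✓

D ≈ 297 mm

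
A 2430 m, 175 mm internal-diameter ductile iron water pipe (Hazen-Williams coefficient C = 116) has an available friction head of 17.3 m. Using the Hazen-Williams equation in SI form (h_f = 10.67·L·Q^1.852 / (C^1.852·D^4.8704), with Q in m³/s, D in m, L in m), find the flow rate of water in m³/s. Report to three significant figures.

Q ≈ 0.0229 m³/s

Rearranging: Q = [h_f·C^1.852·D^4.8704 / (10.67·L)]^(1/1.852)
Q = [17.3·116^1.852·0.175^4.8704 / (10.67·2430)]^0.540 = 0.02286 m³/s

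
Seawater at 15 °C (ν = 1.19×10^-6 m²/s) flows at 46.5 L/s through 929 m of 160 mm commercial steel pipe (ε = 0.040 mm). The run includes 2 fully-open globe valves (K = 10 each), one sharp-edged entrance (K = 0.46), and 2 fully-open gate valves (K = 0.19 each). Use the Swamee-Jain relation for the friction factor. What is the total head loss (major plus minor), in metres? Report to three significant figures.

V = 4Q/(πD²) = 2.313 m/s; V²/2g = 0.2726 m
Re = 3.11×10^5, ε/D = 2.50×10^-4 → f = 0.01664 (Swamee-Jain)
Major: h_f = f(L/D)·V²/2g = 0.01664·5806·0.2726 = 26.34 m
Minor: ΣK = 20.8; h_m = ΣK·V²/2g = 5.681 m
Total H_L = 26.34 + 5.681 = 32.02 m

H_L ≈ 32.0 m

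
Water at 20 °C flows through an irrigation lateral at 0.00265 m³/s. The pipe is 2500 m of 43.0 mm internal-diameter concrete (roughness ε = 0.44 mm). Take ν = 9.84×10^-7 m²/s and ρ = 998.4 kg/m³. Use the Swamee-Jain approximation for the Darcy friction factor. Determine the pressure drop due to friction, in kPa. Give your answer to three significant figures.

Δp ≈ 3790 kPa

V = 4Q/(πD²) = 4·0.00265/(π·0.0430²) = 1.825 m/s
Re = VD/ν = 1.825·0.0430/9.84×10^-7 = 7.97×10^4 → turbulent
ε/D = 0.44/43.0 = 0.0102
Swamee-Jain: f = 0.03922
h_f = f(L/D)V²/(2g) = 0.03922·(2500/0.0430)·1.825²/(2·9.81) = 387.0 m
Δp = ρg·h_f = 998.4·9.81·387.0 = 3791 kPa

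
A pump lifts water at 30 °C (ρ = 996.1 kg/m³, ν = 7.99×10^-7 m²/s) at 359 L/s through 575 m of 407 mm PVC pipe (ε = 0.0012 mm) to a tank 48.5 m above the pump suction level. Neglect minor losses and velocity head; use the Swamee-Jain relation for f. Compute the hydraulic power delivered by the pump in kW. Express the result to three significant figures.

V = 4Q/(πD²) = 2.759 m/s; Re = 1.41×10^6; ε/D = 2.95×10^-6; f = 0.01106
h_f = f(L/D)V²/2g = 6.065 m
Total head H = z + h_f = 48.5 + 6.065 = 54.56 m
P_hyd = ρgQH = 996.1·9.81·0.359·54.56 = 191.4 kW

P_hyd ≈ 191 kW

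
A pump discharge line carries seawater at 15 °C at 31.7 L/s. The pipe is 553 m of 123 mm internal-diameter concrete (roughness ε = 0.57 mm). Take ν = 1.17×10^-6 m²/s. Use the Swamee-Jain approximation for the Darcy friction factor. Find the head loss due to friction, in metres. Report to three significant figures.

V = 4Q/(πD²) = 4·0.0317/(π·0.123²) = 2.668 m/s
Re = VD/ν = 2.668·0.123/1.17×10^-6 = 2.80×10^5 → turbulent
ε/D = 0.57/123 = 0.00463
Swamee-Jain: f = 0.03018
h_f = f(L/D)V²/(2g) = 0.03018·(553/0.123)·2.668²/(2·9.81) = 49.23 m

h_f ≈ 49.2 m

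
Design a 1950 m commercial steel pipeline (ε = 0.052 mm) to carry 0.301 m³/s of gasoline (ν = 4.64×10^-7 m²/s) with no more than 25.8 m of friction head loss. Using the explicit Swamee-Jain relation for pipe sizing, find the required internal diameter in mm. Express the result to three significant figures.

Swamee-Jain (Type III): D = 0.66·[ε^1.25·(LQ²/(gh_f))^4.75 + ν·Q^9.4·(L/(gh_f))^5.2]^0.04
LQ²/(gh_f) = 0.6980; L/(gh_f) = 7.705
Term 1 = ε^1.25·(…)^4.75 = 8.01×10^-7; Term 2 = ν·Q^9.4·(…)^5.2 = 2.38×10^-7
D = 0.66·(8.01×10^-7 + 2.38×10^-7)^0.04 = 0.3804 m = 380 mm
Check: V = 2.65 m/s, Re = 2.17×10^6, f = 0.01342, h_f = 24.6 m ≈ 25.8 m ✓

D ≈ 380 mm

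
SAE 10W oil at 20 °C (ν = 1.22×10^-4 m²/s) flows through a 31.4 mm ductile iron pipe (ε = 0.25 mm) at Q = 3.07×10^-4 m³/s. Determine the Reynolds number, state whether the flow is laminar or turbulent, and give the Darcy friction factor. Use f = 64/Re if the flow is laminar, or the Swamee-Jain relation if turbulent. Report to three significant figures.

V = 4Q/(πD²) = 0.3965 m/s
Re = VD/ν = 0.3965·0.0314/1.22×10^-4 = 102
Re < 2300 → laminar → f = 64/Re = 0.6272

Re ≈ 102; laminar; f = 64/Re ≈ 0.627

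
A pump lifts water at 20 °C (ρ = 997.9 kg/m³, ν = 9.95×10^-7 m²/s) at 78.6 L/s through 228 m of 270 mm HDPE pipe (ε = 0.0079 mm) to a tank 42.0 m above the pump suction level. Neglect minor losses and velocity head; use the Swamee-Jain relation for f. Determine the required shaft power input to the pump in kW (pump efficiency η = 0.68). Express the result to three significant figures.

V = 4Q/(πD²) = 1.373 m/s; Re = 3.73×10^5; ε/D = 2.93×10^-5; f = 0.01419
h_f = f(L/D)V²/2g = 1.151 m
Total head H = z + h_f = 42.0 + 1.151 = 43.15 m
P_hyd = ρgQH = 997.9·9.81·0.0786·43.15 = 33.20 kW
P_shaft = P_hyd/η = 33.20/0.68 = 48.83 kW

P_shaft ≈ 48.8 kW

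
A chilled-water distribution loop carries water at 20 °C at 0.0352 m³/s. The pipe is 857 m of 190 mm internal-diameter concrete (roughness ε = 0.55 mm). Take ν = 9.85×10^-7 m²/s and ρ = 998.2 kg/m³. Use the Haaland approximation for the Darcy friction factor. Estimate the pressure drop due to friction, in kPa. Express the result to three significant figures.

V = 4Q/(πD²) = 4·0.0352/(π·0.190²) = 1.241 m/s
Re = VD/ν = 1.241·0.190/9.85×10^-7 = 2.39×10^5 → turbulent
ε/D = 0.55/190 = 0.00289
Haaland: f = 0.02647
h_f = f(L/D)V²/(2g) = 0.02647·(857/0.190)·1.241²/(2·9.81) = 9.380 m
Δp = ρg·h_f = 998.2·9.81·9.380 = 91.85 kPa

Δp ≈ 91.9 kPa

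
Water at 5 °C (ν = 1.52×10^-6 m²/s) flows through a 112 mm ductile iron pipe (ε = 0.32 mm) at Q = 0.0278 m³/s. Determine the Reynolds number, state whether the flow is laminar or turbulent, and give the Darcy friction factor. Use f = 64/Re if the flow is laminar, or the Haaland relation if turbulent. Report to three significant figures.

V = 4Q/(πD²) = 2.822 m/s
Re = VD/ν = 2.822·0.112/1.52×10^-6 = 2.08×10^5
Re > 4000 → turbulent; ε/D = 0.00286
Haaland: f = 0.02646

Re ≈ 2.08×10^5; turbulent; f ≈ 0.0265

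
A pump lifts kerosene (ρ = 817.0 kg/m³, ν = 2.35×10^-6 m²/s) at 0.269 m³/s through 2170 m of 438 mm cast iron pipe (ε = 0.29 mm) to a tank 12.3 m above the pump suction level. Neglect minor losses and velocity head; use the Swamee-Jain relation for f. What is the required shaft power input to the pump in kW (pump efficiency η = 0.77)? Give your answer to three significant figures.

P_shaft ≈ 77.5 kW

V = 4Q/(πD²) = 1.785 m/s; Re = 3.33×10^5; ε/D = 6.62×10^-4; f = 0.01909
h_f = f(L/D)V²/2g = 15.36 m
Total head H = z + h_f = 12.3 + 15.36 = 27.66 m
P_hyd = ρgQH = 817.0·9.81·0.269·27.66 = 59.64 kW
P_shaft = P_hyd/η = 59.64/0.77 = 77.46 kW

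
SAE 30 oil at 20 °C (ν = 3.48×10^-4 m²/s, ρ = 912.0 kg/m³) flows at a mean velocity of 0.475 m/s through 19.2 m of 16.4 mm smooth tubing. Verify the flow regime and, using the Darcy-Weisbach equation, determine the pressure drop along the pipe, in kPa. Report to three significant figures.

Re = VD/ν = 0.475·0.01640/3.48×10^-4 = 22.4 → laminar (Re < 2300)
f = 64/Re = 2.859
h_f = f(L/D)V²/(2g) = 2.859·(19.2/0.01640)·0.475²/(2·9.81) = 38.49 m
Δp = ρg·h_f = 912.0·9.81·38.49 = 344.4 kPa

Δp ≈ 344 kPa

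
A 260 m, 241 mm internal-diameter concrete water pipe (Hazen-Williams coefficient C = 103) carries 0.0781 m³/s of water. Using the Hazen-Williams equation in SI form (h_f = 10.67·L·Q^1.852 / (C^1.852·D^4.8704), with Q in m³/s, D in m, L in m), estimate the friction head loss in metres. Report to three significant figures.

h_f = 10.67·260·0.0781^1.852 / (103^1.852·0.241^4.8704) = 4.725 m

h_f ≈ 4.72 m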